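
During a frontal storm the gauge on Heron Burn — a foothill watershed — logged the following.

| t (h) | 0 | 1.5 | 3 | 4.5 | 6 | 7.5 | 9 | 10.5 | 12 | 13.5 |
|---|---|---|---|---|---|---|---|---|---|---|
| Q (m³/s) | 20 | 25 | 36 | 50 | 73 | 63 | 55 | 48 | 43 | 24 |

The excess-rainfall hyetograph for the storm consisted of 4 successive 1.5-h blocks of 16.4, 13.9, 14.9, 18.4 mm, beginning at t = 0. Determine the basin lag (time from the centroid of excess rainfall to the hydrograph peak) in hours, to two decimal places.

Centroid of excess rainfall: t_c = Σ P_i·t̄_i / ΣP_i = 3.0825 h (block centres at 0.75, 2.25, 3.75, 5.25 h).
Hydrograph peak occurs at t = 6 h, so basin lag t_L = 6 − 3.0825 = 2.92 h.

t_L ≈ 2.92 h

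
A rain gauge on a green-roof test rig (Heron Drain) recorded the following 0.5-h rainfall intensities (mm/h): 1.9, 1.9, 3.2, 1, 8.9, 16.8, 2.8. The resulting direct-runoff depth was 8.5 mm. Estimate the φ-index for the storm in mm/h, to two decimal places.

Only the 2 blocks with intensity above φ contribute runoff: 8.9, 16.8 mm/h.
Σ(I−φ)·Δt = d  ⇒  (8.9+16.8 − 2φ)·0.5 = 8.5
φ = (25.70 − 8.5/0.5) / 2 = 4.35 mm/h.

φ ≈ 4.35 mm/h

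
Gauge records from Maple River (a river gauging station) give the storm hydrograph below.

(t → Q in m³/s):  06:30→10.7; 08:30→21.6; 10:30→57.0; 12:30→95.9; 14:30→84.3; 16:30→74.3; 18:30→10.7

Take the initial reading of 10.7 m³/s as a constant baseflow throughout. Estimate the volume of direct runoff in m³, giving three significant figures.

V ≈ 2.01 × 10^6 m³

Direct-runoff ordinates (Q − Q_b): 0.0, 10.9, 46.3, 85.2, 73.6, 63.6, 0.0 m³/s.
ΣQ_DR = 279.6 m³/s.
With Δt = 2 h = 7200 s, V = ΣQ_DR · Δt = 279.6 × 7200 = 2.01 × 10^6 m³.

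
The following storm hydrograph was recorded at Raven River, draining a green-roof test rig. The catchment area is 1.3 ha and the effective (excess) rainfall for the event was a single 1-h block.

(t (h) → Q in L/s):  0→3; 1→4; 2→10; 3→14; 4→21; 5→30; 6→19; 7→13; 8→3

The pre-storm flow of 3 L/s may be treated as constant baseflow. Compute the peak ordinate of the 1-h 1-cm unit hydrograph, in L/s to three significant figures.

Direct runoff: 0.0, 1.0, 7.0, 11.0, 18.0, 27.0, 16.0, 10.0, 0.0 L/s; ΣQ_DR = 90.00 L/s, peak = 27.0 L/s.
Runoff depth d = ΣQ_DR·Δt / A = 90.00 × 3600 / (1.3 ha) = 24.92 mm.
The 1-cm UH is the DRH scaled by (10 mm)/d, so U_p = 27.0 × 10/24.92 = 10.8 L/s.

U_p ≈ 10.8 L/s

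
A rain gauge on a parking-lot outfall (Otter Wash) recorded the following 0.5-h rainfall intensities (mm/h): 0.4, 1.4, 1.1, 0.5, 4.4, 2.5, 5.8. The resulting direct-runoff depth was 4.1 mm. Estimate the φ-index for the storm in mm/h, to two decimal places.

φ ≈ 1.50 mm/h

Only the 3 blocks with intensity above φ contribute runoff: 4.4, 2.5, 5.8 mm/h.
Σ(I−φ)·Δt = d  ⇒  (4.4+2.5+5.8 − 3φ)·0.5 = 4.1
φ = (12.70 − 4.1/0.5) / 3 = 1.50 mm/h.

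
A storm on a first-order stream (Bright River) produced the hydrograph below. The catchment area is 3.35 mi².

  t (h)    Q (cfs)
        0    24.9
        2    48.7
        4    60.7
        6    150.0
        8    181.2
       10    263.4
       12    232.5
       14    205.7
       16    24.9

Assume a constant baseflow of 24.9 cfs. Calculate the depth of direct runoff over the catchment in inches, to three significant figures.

Direct runoff: 0.0, 23.8, 35.8, 125.1, 156.3, 238.5, 207.6, 180.8, 0.0 cfs; ΣQ_DR = 967.9 cfs.
V = ΣQ_DR · Δt = 967.9 × 7200 s = 6.969 × 10^6 ft³.
Over A = 3.35 mi², depth = V / A = 0.895 in.

d ≈ 0.895 in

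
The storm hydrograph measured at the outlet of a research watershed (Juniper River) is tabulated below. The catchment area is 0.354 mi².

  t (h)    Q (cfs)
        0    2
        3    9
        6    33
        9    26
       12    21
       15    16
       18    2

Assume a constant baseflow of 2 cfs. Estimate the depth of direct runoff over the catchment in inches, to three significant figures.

Direct runoff: 0.0, 7.0, 31.0, 24.0, 19.0, 14.0, 0.0 cfs; ΣQ_DR = 95.00 cfs.
V = ΣQ_DR · Δt = 95.00 × 10800 s = 1.026 × 10^6 ft³.
Over A = 0.354 mi², depth = V / A = 1.25 in.

d ≈ 1.25 in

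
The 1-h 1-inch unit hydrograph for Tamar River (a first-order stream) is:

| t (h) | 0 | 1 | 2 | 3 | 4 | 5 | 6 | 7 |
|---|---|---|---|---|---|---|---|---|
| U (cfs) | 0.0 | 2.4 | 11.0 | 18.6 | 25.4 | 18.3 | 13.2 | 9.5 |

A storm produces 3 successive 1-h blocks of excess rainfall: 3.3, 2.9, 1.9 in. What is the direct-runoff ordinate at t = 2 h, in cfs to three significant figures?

Q ≈ 43.3 cfs

By discrete convolution, Q_j = Σ (P_i / 1 in) · U_{j−i}.
At t = 2 h (j=2): Q = (3.3/1)·11.0 + (2.9/1)·2.4 + (1.9/1)·0.0 = 43.3 cfs.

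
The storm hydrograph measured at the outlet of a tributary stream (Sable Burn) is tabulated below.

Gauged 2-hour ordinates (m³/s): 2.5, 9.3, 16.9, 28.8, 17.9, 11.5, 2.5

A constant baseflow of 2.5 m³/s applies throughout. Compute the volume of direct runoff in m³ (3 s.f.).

Direct-runoff ordinates (Q − Q_b): 0.0, 6.8, 14.4, 26.3, 15.4, 9.0, 0.0 m³/s.
ΣQ_DR = 71.90 m³/s.
With Δt = 2 h = 7200 s, V = ΣQ_DR · Δt = 71.90 × 7200 = 5.18 × 10^5 m³.

V ≈ 5.18 × 10^5 m³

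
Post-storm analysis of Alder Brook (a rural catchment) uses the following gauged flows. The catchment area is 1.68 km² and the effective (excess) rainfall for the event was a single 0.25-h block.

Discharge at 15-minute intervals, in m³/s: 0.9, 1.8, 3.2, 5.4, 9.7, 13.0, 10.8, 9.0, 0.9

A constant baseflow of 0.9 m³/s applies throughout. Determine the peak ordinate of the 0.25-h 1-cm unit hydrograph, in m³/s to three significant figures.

U_p ≈ 4.85 m³/s

Direct runoff: 0.0, 0.9, 2.3, 4.5, 8.8, 12.1, 9.9, 8.1, 0.0 m³/s; ΣQ_DR = 46.60 m³/s, peak = 12.1 m³/s.
Runoff depth d = ΣQ_DR·Δt / A = 46.60 × 900 / (1.68 km²) = 24.96 mm.
The 1-cm UH is the DRH scaled by (10 mm)/d, so U_p = 12.1 × 10/24.96 = 4.85 m³/s.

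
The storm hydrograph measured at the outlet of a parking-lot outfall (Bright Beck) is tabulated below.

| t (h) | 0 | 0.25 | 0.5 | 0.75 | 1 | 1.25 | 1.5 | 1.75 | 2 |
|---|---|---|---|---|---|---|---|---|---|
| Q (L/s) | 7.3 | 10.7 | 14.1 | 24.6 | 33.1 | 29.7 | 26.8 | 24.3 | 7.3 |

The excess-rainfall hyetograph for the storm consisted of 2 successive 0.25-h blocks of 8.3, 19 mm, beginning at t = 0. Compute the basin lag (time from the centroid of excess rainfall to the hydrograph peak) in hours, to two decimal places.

Centroid of excess rainfall: t_c = Σ P_i·t̄_i / ΣP_i = 0.2990 h (block centres at 0.125, 0.375 h).
Hydrograph peak occurs at t = 1 h, so basin lag t_L = 1 − 0.2990 = 0.70 h.

t_L ≈ 0.70 h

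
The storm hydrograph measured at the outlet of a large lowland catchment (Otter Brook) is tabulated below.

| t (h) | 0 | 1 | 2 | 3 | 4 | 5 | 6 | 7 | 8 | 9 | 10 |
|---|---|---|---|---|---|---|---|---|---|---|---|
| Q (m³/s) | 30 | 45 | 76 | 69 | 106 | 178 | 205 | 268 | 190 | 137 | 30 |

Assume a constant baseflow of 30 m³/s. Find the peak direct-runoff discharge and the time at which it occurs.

Subtracting baseflow gives direct-runoff ordinates: 0.0, 15.0, 46.0, 39.0, 76.0, 148.0, 175.0, 238.0, 160.0, 107.0, 0.0 m³/s.
The maximum is 238.0 m³/s, occurring at the reading for t = 7 h.

Q_p = 238.0 m³/s at t = 7 h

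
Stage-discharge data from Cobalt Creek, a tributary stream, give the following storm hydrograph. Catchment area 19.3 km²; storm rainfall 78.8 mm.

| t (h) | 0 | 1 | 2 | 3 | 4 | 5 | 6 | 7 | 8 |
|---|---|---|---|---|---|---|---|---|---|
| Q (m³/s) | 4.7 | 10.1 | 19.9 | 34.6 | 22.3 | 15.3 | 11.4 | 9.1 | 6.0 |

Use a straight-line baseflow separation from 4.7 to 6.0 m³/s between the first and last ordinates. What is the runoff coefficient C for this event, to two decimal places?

ΣQ_DR = 85.25 m³/s; V = ΣQ_DR·Δt = 3.069 × 10^5 m³.
Runoff depth d = V / A = 15.90 mm.
C = d / P = 15.90 / 78.8 = 0.20.

C ≈ 0.20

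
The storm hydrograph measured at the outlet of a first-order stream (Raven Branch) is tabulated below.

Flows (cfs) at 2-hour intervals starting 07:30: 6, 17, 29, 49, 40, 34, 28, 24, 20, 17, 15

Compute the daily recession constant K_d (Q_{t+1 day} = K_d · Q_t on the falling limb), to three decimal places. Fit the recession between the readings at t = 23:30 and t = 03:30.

K_d ≈ 0.178

Between t = 23:30 and t = 03:30 the flow falls from 20 to 15 cfs over 2×2 h = 4 h.
Per-interval ratio K = (15/20)^(1/2) = 0.8660; K_d = K^(24/2) = 0.178.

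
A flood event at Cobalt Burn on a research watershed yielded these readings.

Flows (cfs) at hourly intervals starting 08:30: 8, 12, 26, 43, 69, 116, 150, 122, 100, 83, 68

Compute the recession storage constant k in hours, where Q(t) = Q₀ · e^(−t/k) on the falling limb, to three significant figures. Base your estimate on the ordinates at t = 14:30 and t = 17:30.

On the falling limb, Q drops from 150 to 83 cfs between t = 14:30 and t = 17:30 (Δt = 3 h).
k = −Δt / ln(Q₂/Q₁) = −3 / ln(83/150) = 5.07 h.

k ≈ 5.07 h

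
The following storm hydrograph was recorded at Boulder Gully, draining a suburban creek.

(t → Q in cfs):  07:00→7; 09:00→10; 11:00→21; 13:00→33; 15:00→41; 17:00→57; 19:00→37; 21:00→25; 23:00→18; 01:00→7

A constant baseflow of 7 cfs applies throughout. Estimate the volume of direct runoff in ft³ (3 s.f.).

V ≈ 1.34 × 10^6 ft³

Direct-runoff ordinates (Q − Q_b): 0.0, 3.0, 14.0, 26.0, 34.0, 50.0, 30.0, 18.0, 11.0, 0.0 cfs.
ΣQ_DR = 186.0 cfs.
With Δt = 2 h = 7200 s, V = ΣQ_DR · Δt = 186.0 × 7200 = 1.34 × 10^6 ft³.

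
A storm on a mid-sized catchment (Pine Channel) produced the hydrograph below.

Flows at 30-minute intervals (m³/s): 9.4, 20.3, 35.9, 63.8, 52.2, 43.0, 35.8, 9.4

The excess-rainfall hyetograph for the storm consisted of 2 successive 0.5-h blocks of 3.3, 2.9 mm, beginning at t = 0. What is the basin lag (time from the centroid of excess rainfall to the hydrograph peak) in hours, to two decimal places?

Centroid of excess rainfall: t_c = Σ P_i·t̄_i / ΣP_i = 0.4839 h (block centres at 0.25, 0.75 h).
Hydrograph peak occurs at t = 1.5 h, so basin lag t_L = 1.5 − 0.4839 = 1.02 h.

t_L ≈ 1.02 h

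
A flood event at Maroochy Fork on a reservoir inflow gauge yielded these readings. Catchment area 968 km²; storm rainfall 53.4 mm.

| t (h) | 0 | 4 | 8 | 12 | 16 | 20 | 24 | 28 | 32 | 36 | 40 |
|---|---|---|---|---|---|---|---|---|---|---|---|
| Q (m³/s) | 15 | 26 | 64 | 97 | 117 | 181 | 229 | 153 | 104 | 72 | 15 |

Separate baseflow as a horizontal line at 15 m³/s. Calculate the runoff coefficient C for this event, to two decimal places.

C ≈ 0.25

ΣQ_DR = 908.0 m³/s; V = ΣQ_DR·Δt = 1.308 × 10^7 m³.
Runoff depth d = V / A = 13.51 mm.
C = d / P = 13.51 / 53.4 = 0.25.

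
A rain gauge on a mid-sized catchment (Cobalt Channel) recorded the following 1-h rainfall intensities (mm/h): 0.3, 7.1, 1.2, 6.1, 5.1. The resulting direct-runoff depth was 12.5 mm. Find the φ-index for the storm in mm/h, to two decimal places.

φ ≈ 1.93 mm/h

Only the 3 blocks with intensity above φ contribute runoff: 7.1, 6.1, 5.1 mm/h.
Σ(I−φ)·Δt = d  ⇒  (7.1+6.1+5.1 − 3φ)·1 = 12.5
φ = (18.30 − 12.5/1) / 3 = 1.93 mm/h.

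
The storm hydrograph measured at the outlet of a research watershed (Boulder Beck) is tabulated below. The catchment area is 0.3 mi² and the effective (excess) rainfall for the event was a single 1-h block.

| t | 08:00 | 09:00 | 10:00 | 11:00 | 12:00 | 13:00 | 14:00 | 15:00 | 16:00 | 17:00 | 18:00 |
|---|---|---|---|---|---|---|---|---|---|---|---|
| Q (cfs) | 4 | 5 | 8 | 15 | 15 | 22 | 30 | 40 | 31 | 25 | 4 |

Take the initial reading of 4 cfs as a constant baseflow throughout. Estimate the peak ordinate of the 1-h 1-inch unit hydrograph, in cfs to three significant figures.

Direct runoff: 0.0, 1.0, 4.0, 11.0, 11.0, 18.0, 26.0, 36.0, 27.0, 21.0, 0.0 cfs; ΣQ_DR = 155.0 cfs, peak = 36.0 cfs.
Runoff depth d = ΣQ_DR·Δt / A = 155.0 × 3600 / (0.3 mi²) = 0.8006 in.
The 1-inch UH is the DRH scaled by (1 in)/d, so U_p = 36.0 × 1/0.8006 = 45.0 cfs.

U_p ≈ 45.0 cfs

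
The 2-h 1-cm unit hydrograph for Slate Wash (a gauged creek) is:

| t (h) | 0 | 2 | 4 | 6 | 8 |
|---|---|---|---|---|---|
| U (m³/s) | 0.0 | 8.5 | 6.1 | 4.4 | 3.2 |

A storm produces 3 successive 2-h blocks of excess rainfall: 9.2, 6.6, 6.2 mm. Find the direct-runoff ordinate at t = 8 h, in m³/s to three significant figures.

By discrete convolution, Q_j = Σ (P_i / 10 mm) · U_{j−i}.
At t = 8 h (j=4): Q = (9.2/10)·3.2 + (6.6/10)·4.4 + (6.2/10)·6.1 = 9.63 m³/s.

Q ≈ 9.63 m³/s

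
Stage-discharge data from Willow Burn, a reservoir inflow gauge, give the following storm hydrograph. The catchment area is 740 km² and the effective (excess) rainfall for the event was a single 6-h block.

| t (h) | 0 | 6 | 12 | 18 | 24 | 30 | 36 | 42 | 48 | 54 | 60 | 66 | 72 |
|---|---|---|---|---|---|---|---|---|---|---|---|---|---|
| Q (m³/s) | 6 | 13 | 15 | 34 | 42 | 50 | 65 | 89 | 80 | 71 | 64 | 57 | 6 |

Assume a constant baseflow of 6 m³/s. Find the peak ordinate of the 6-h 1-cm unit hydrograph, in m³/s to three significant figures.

U_p ≈ 55.3 m³/s

Direct runoff: 0.0, 7.0, 9.0, 28.0, 36.0, 44.0, 59.0, 83.0, 74.0, 65.0, 58.0, 51.0, 0.0 m³/s; ΣQ_DR = 514.0 m³/s, peak = 83.0 m³/s.
Runoff depth d = ΣQ_DR·Δt / A = 514.0 × 21600 / (740 km²) = 15.00 mm.
The 1-cm UH is the DRH scaled by (10 mm)/d, so U_p = 83.0 × 10/15.00 = 55.3 m³/s.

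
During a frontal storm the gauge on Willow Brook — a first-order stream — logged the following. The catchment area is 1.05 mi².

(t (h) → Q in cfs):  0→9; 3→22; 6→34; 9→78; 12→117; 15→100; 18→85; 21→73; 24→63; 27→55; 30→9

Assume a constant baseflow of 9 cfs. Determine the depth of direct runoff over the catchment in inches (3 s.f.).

Direct runoff: 0.0, 13.0, 25.0, 69.0, 108.0, 91.0, 76.0, 64.0, 54.0, 46.0, 0.0 cfs; ΣQ_DR = 546.0 cfs.
V = ΣQ_DR · Δt = 546.0 × 10800 s = 5.897 × 10^6 ft³.
Over A = 1.05 mi², depth = V / A = 2.42 in.

d ≈ 2.42 in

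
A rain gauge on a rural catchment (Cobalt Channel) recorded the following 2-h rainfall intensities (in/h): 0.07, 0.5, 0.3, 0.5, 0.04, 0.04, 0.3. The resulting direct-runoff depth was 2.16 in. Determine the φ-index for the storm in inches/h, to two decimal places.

φ ≈ 0.13 in/h

Only the 4 blocks with intensity above φ contribute runoff: 0.5, 0.3, 0.5, 0.3 in/h.
Σ(I−φ)·Δt = d  ⇒  (0.5+0.3+0.5+0.3 − 4φ)·2 = 2.16
φ = (1.600 − 2.16/2) / 4 = 0.13 in/h.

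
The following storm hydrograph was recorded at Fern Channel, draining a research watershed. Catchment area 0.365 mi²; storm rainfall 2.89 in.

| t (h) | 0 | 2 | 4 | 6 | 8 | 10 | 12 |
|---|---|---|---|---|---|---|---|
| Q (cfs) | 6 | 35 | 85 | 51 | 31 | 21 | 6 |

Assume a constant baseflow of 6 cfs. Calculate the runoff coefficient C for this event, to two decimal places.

ΣQ_DR = 193.0 cfs; V = ΣQ_DR·Δt = 1.390 × 10^6 ft³.
Runoff depth d = V / A = 1.639 in.
C = d / P = 1.639 / 2.89 = 0.57.

C ≈ 0.57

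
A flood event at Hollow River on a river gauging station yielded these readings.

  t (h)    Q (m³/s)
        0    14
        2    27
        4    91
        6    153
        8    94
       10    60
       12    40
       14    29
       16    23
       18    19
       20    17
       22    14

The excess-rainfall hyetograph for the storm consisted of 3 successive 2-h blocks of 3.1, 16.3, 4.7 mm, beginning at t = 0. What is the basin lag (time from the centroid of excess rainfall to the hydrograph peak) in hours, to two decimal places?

t_L ≈ 2.87 h

Centroid of excess rainfall: t_c = Σ P_i·t̄_i / ΣP_i = 3.1328 h (block centres at 1, 3, 5 h).
Hydrograph peak occurs at t = 6 h, so basin lag t_L = 6 − 3.1328 = 2.87 h.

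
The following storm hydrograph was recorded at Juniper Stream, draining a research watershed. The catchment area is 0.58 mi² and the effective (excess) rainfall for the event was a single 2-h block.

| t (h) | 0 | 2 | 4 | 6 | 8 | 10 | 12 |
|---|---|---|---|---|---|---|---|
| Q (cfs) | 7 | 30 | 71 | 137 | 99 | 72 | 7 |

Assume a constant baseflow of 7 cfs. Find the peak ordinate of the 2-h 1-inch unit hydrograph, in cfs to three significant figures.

U_p ≈ 65.1 cfs

Direct runoff: 0.0, 23.0, 64.0, 130.0, 92.0, 65.0, 0.0 cfs; ΣQ_DR = 374.0 cfs, peak = 130.0 cfs.
Runoff depth d = ΣQ_DR·Δt / A = 374.0 × 7200 / (0.58 mi²) = 1.998 in.
The 1-inch UH is the DRH scaled by (1 in)/d, so U_p = 130.0 × 1/1.998 = 65.1 cfs.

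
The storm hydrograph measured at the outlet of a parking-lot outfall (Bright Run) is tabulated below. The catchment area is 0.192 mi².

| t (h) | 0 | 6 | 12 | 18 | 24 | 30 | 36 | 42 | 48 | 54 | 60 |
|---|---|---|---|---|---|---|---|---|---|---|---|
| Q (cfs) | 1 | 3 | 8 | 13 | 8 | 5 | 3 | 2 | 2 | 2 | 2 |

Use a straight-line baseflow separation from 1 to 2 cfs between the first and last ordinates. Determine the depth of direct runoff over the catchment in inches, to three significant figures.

Direct runoff: 0.00, 1.90, 6.80, 11.70, 6.60, 3.50, 1.40, 0.30, 0.20, 0.10, 0.00 cfs; ΣQ_DR = 32.50 cfs.
V = ΣQ_DR · Δt = 32.50 × 21600 s = 7.020 × 10^5 ft³.
Over A = 0.192 mi², depth = V / A = 1.57 in.

d ≈ 1.57 in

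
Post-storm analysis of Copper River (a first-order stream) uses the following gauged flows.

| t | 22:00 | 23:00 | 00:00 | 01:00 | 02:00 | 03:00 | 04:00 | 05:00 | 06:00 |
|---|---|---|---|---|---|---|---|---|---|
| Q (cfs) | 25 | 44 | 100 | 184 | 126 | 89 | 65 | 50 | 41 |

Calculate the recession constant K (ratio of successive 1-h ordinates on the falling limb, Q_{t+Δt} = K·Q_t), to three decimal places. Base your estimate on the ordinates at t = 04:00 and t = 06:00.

Using the recession-limb readings at t = 04:00 and t = 06:00: Q falls from 65 to 41 cfs over 2 intervals.
K = (Q₂/Q₁)^(1/2) = (41/65)^(1/2) = 0.794.

K ≈ 0.794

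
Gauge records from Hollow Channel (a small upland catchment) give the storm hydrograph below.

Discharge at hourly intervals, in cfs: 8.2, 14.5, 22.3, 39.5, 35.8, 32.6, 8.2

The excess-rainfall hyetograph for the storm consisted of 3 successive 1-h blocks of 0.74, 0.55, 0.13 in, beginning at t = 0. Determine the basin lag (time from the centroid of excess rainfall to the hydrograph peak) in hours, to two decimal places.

Centroid of excess rainfall: t_c = Σ P_i·t̄_i / ΣP_i = 1.0704 h (block centres at 0.5, 1.5, 2.5 h).
Hydrograph peak occurs at t = 3 h, so basin lag t_L = 3 − 1.0704 = 1.93 h.

t_L ≈ 1.93 h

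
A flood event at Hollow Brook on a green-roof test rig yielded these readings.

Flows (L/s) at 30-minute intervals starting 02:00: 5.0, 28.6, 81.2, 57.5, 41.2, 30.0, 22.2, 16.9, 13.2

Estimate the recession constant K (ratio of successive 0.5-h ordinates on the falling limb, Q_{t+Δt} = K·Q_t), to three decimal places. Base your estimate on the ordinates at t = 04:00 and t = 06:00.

Using the recession-limb readings at t = 04:00 and t = 06:00: Q falls from 41.2 to 13.2 L/s over 4 intervals.
K = (Q₂/Q₁)^(1/4) = (13.2/41.2)^(1/4) = 0.752.

K ≈ 0.752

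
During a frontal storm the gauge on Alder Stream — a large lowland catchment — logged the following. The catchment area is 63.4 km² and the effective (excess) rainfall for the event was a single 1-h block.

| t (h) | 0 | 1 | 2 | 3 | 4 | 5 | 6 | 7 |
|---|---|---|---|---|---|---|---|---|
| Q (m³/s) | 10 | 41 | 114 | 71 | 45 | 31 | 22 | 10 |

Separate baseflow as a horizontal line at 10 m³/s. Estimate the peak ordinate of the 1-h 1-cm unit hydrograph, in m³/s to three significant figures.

Direct runoff: 0.0, 31.0, 104.0, 61.0, 35.0, 21.0, 12.0, 0.0 m³/s; ΣQ_DR = 264.0 m³/s, peak = 104.0 m³/s.
Runoff depth d = ΣQ_DR·Δt / A = 264.0 × 3600 / (63.4 km²) = 14.99 mm.
The 1-cm UH is the DRH scaled by (10 mm)/d, so U_p = 104.0 × 10/14.99 = 69.4 m³/s.

U_p ≈ 69.4 m³/s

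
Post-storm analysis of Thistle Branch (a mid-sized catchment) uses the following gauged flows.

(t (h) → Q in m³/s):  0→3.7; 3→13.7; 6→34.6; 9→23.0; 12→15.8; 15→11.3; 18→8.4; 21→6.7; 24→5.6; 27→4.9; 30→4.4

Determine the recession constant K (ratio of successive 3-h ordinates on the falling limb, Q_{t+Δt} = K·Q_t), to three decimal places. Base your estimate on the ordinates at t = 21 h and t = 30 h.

K ≈ 0.869

Using the recession-limb readings at t = 21 h and t = 30 h: Q falls from 6.7 to 4.4 m³/s over 3 intervals.
K = (Q₂/Q₁)^(1/3) = (4.4/6.7)^(1/3) = 0.869.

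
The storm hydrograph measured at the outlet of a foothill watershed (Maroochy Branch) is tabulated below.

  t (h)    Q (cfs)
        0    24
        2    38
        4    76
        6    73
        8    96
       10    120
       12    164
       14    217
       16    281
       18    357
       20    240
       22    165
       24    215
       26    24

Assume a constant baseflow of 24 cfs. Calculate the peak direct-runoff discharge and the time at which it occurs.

Subtracting baseflow gives direct-runoff ordinates: 0.0, 14.0, 52.0, 49.0, 72.0, 96.0, 140.0, 193.0, 257.0, 333.0, 216.0, 141.0, 191.0, 0.0 cfs.
The maximum is 333.0 cfs, occurring at the reading for t = 18 h.

Q_p = 333.0 cfs at t = 18 h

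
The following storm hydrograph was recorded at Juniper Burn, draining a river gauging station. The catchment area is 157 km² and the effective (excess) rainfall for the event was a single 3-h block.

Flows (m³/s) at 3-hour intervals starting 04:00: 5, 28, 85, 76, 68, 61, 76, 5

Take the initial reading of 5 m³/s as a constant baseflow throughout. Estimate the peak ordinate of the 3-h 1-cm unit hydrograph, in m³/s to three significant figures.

Direct runoff: 0.0, 23.0, 80.0, 71.0, 63.0, 56.0, 71.0, 0.0 m³/s; ΣQ_DR = 364.0 m³/s, peak = 80.0 m³/s.
Runoff depth d = ΣQ_DR·Δt / A = 364.0 × 10800 / (157 km²) = 25.04 mm.
The 1-cm UH is the DRH scaled by (10 mm)/d, so U_p = 80.0 × 10/25.04 = 31.9 m³/s.

U_p ≈ 31.9 m³/s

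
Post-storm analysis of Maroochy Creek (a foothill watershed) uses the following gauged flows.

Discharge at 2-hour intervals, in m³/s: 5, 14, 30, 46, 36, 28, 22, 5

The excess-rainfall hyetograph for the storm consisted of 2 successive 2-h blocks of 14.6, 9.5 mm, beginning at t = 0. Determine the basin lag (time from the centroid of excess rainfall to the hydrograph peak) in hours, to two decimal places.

t_L ≈ 4.21 h

Centroid of excess rainfall: t_c = Σ P_i·t̄_i / ΣP_i = 1.7884 h (block centres at 1, 3 h).
Hydrograph peak occurs at t = 6 h, so basin lag t_L = 6 − 1.7884 = 4.21 h.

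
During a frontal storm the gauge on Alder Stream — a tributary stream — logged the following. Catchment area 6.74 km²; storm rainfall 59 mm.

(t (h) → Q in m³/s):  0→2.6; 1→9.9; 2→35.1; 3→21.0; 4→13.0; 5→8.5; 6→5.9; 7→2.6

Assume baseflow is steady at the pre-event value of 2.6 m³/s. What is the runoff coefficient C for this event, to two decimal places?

ΣQ_DR = 77.80 m³/s; V = ΣQ_DR·Δt = 2.801 × 10^5 m³.
Runoff depth d = V / A = 41.55 mm.
C = d / P = 41.55 / 59 = 0.70.

C ≈ 0.70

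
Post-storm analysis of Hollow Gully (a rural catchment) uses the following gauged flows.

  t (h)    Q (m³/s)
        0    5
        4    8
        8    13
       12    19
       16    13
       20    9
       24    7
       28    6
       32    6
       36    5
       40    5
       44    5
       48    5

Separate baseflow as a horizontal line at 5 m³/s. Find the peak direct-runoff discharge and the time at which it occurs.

Q_p = 14.0 m³/s at t = 12 h

Subtracting baseflow gives direct-runoff ordinates: 0.0, 3.0, 8.0, 14.0, 8.0, 4.0, 2.0, 1.0, 1.0, 0.0, 0.0, 0.0, 0.0 m³/s.
The maximum is 14.0 m³/s, occurring at the reading for t = 12 h.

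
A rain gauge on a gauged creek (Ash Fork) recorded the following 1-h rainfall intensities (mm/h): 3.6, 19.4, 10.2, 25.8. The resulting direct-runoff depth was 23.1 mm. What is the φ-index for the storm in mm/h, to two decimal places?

φ ≈ 11.05 mm/h

Only the 2 blocks with intensity above φ contribute runoff: 19.4, 25.8 mm/h.
Σ(I−φ)·Δt = d  ⇒  (19.4+25.8 − 2φ)·1 = 23.1
φ = (45.20 − 23.1/1) / 2 = 11.05 mm/h.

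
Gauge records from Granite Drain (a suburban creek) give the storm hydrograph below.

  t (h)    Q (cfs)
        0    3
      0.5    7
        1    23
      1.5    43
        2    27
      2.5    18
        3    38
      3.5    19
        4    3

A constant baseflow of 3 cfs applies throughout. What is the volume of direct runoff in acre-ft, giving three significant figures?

Direct-runoff ordinates (Q − Q_b): 0.0, 4.0, 20.0, 40.0, 24.0, 15.0, 35.0, 16.0, 0.0 cfs.
ΣQ_DR = 154.0 cfs.
With Δt = 0.5 h = 1800 s, V = ΣQ_DR · Δt = 154.0 × 1800 = 2.77 × 10^5 ft³ = 6.36 acre-ft.

V ≈ 6.36 acre-ft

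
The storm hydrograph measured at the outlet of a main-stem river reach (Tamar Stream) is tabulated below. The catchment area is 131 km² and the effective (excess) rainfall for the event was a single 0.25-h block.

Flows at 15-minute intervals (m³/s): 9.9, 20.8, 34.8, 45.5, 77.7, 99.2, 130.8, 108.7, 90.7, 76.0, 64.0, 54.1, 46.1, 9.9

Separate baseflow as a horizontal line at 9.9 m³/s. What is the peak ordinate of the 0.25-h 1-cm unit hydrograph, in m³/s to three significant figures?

U_p ≈ 241 m³/s

Direct runoff: 0.0, 10.9, 24.9, 35.6, 67.8, 89.3, 120.9, 98.8, 80.8, 66.1, 54.1, 44.2, 36.2, 0.0 m³/s; ΣQ_DR = 729.6 m³/s, peak = 120.9 m³/s.
Runoff depth d = ΣQ_DR·Δt / A = 729.6 × 900 / (131 km²) = 5.013 mm.
The 1-cm UH is the DRH scaled by (10 mm)/d, so U_p = 120.9 × 10/5.013 = 241 m³/s.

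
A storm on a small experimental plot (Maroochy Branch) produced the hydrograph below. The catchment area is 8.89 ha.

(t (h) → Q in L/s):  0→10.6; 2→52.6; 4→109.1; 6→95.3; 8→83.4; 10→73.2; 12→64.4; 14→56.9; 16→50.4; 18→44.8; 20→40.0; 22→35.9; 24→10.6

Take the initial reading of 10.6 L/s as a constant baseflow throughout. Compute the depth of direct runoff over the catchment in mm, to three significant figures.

Direct runoff: 0.0, 42.0, 98.5, 84.7, 72.8, 62.6, 53.8, 46.3, 39.8, 34.2, 29.4, 25.3, 0.0 L/s; ΣQ_DR = 589.4 L/s.
V = ΣQ_DR · Δt = 589.4 × 7200 s = 4.244 × 10^6 L.
Over A = 8.89 ha, depth = V / A = 47.7 mm.

d ≈ 47.7 mm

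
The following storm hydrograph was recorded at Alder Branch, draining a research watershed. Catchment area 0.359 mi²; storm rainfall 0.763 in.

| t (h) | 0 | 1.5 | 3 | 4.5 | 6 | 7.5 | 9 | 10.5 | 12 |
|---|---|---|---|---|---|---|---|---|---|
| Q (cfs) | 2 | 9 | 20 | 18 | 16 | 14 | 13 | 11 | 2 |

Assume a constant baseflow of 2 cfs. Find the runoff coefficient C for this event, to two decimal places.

ΣQ_DR = 87.00 cfs; V = ΣQ_DR·Δt = 4.698 × 10^5 ft³.
Runoff depth d = V / A = 0.5633 in.
C = d / P = 0.5633 / 0.763 = 0.74.

C ≈ 0.74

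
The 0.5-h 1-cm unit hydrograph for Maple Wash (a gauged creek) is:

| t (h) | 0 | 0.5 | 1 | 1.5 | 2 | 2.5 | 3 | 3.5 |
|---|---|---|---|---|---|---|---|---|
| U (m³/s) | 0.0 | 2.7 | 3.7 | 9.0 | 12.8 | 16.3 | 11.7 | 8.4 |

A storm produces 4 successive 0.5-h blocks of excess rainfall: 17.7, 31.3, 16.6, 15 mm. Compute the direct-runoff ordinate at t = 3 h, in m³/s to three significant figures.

Q ≈ 106 m³/s

By discrete convolution, Q_j = Σ (P_i / 10 mm) · U_{j−i}.
At t = 3 h (j=6): Q = (17.7/10)·11.7 + (31.3/10)·16.3 + (16.6/10)·12.8 + (15/10)·9.0 = 106 m³/s.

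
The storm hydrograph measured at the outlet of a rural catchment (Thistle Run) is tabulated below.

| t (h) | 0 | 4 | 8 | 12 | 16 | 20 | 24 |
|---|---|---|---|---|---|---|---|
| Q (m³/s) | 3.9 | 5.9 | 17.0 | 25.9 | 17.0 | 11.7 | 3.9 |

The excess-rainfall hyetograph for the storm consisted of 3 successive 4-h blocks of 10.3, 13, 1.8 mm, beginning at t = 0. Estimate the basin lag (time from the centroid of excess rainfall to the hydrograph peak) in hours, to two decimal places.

Centroid of excess rainfall: t_c = Σ P_i·t̄_i / ΣP_i = 4.6454 h (block centres at 2, 6, 10 h).
Hydrograph peak occurs at t = 12 h, so basin lag t_L = 12 − 4.6454 = 7.35 h.

t_L ≈ 7.35 h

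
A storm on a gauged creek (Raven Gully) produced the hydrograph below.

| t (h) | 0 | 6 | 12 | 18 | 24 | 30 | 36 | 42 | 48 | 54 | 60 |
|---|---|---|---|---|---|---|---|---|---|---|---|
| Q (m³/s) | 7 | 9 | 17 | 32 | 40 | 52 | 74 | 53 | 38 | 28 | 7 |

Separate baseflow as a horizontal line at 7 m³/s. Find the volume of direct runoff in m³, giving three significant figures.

V ≈ 6.05 × 10^6 m³

Direct-runoff ordinates (Q − Q_b): 0.0, 2.0, 10.0, 25.0, 33.0, 45.0, 67.0, 46.0, 31.0, 21.0, 0.0 m³/s.
ΣQ_DR = 280.0 m³/s.
With Δt = 6 h = 21600 s, V = ΣQ_DR · Δt = 280.0 × 21600 = 6.05 × 10^6 m³.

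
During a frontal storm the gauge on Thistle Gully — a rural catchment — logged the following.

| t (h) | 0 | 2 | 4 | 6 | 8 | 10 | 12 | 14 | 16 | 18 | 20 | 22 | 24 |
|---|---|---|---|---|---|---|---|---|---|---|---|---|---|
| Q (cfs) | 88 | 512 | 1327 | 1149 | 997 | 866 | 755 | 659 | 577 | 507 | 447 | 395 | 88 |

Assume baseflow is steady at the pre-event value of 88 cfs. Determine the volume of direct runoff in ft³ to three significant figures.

V ≈ 5.20 × 10^7 ft³

Direct-runoff ordinates (Q − Q_b): 0.0, 424.0, 1239.0, 1061.0, 909.0, 778.0, 667.0, 571.0, 489.0, 419.0, 359.0, 307.0, 0.0 cfs.
ΣQ_DR = 7223 cfs.
With Δt = 2 h = 7200 s, V = ΣQ_DR · Δt = 7223 × 7200 = 5.20 × 10^7 ft³.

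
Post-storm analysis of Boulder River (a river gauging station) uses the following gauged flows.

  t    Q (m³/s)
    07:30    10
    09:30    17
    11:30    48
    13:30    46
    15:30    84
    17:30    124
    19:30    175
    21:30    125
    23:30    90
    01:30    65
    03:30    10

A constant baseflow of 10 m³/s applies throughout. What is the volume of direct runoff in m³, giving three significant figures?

Direct-runoff ordinates (Q − Q_b): 0.0, 7.0, 38.0, 36.0, 74.0, 114.0, 165.0, 115.0, 80.0, 55.0, 0.0 m³/s.
ΣQ_DR = 684.0 m³/s.
With Δt = 2 h = 7200 s, V = ΣQ_DR · Δt = 684.0 × 7200 = 4.92 × 10^6 m³.

V ≈ 4.92 × 10^6 m³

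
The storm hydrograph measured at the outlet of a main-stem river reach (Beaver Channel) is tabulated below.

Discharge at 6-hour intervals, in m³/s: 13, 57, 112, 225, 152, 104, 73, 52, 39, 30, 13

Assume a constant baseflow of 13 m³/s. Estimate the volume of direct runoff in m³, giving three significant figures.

V ≈ 1.57 × 10^7 m³

Direct-runoff ordinates (Q − Q_b): 0.0, 44.0, 99.0, 212.0, 139.0, 91.0, 60.0, 39.0, 26.0, 17.0, 0.0 m³/s.
ΣQ_DR = 727.0 m³/s.
With Δt = 6 h = 21600 s, V = ΣQ_DR · Δt = 727.0 × 21600 = 1.57 × 10^7 m³.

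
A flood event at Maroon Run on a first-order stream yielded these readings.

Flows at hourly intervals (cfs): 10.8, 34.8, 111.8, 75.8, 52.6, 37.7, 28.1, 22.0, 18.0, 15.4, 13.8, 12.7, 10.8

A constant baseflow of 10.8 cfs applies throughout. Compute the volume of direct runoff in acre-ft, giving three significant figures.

Direct-runoff ordinates (Q − Q_b): 0.0, 24.0, 101.0, 65.0, 41.8, 26.9, 17.3, 11.2, 7.2, 4.6, 3.0, 1.9, 0.0 cfs.
ΣQ_DR = 303.9 cfs.
With Δt = 1 h = 3600 s, V = ΣQ_DR · Δt = 303.9 × 3600 = 1.09 × 10^6 ft³ = 25.1 acre-ft.

V ≈ 25.1 acre-ft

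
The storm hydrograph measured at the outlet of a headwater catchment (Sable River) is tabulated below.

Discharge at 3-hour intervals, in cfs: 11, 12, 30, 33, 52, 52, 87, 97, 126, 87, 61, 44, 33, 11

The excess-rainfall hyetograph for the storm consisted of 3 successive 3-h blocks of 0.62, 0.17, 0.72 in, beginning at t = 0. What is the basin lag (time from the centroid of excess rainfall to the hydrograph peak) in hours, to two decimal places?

Centroid of excess rainfall: t_c = Σ P_i·t̄_i / ΣP_i = 4.6987 h (block centres at 1.5, 4.5, 7.5 h).
Hydrograph peak occurs at t = 24 h, so basin lag t_L = 24 − 4.6987 = 19.30 h.

t_L ≈ 19.30 h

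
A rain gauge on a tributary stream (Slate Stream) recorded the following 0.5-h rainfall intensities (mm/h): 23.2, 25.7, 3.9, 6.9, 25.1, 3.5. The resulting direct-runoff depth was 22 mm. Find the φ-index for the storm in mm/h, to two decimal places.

Only the 3 blocks with intensity above φ contribute runoff: 23.2, 25.7, 25.1 mm/h.
Σ(I−φ)·Δt = d  ⇒  (23.2+25.7+25.1 − 3φ)·0.5 = 22
φ = (74.00 − 22/0.5) / 3 = 10.00 mm/h.

φ ≈ 10.00 mm/h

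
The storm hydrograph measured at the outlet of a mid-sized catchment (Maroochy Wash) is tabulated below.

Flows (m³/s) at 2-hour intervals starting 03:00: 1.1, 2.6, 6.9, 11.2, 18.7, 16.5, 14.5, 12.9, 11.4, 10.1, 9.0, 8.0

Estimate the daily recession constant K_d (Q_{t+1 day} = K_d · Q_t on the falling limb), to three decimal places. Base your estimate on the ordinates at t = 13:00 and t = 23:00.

K_d ≈ 0.233

Between t = 13:00 and t = 23:00 the flow falls from 16.5 to 9.0 m³/s over 5×2 h = 10 h.
Per-interval ratio K = (9.0/16.5)^(1/5) = 0.8858; K_d = K^(24/2) = 0.233.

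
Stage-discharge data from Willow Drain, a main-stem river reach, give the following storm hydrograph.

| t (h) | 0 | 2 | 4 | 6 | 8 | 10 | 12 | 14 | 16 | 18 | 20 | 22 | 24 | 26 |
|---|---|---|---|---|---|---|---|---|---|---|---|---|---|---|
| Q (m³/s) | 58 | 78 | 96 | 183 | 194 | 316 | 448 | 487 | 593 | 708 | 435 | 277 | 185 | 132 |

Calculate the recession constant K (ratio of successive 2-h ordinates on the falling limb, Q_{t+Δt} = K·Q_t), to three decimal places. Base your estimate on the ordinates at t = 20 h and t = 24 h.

K ≈ 0.652

Using the recession-limb readings at t = 20 h and t = 24 h: Q falls from 435 to 185 m³/s over 2 intervals.
K = (Q₂/Q₁)^(1/2) = (185/435)^(1/2) = 0.652.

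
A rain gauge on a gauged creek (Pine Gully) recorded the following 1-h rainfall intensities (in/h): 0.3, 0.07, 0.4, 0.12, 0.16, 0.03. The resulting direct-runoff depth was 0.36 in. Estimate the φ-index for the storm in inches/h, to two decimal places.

Only the 2 blocks with intensity above φ contribute runoff: 0.3, 0.4 in/h.
Σ(I−φ)·Δt = d  ⇒  (0.3+0.4 − 2φ)·1 = 0.36
φ = (0.7000 − 0.36/1) / 2 = 0.17 in/h.

φ ≈ 0.17 in/h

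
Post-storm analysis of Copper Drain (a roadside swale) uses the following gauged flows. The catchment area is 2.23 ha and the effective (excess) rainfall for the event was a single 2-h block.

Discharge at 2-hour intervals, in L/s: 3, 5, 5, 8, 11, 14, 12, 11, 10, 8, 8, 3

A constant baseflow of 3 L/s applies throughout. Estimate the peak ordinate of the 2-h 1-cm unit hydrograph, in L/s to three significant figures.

U_p ≈ 5.50 L/s

Direct runoff: 0.0, 2.0, 2.0, 5.0, 8.0, 11.0, 9.0, 8.0, 7.0, 5.0, 5.0, 0.0 L/s; ΣQ_DR = 62.00 L/s, peak = 11.0 L/s.
Runoff depth d = ΣQ_DR·Δt / A = 62.00 × 7200 / (2.23 ha) = 20.02 mm.
The 1-cm UH is the DRH scaled by (10 mm)/d, so U_p = 11.0 × 10/20.02 = 5.50 L/s.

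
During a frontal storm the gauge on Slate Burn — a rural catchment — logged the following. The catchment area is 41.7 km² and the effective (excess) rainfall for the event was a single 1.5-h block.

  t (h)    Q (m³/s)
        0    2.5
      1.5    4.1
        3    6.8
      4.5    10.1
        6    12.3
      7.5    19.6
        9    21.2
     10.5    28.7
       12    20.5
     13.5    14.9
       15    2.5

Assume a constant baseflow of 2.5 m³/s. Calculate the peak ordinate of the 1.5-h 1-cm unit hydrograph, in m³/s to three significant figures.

Direct runoff: 0.0, 1.6, 4.3, 7.6, 9.8, 17.1, 18.7, 26.2, 18.0, 12.4, 0.0 m³/s; ΣQ_DR = 115.7 m³/s, peak = 26.2 m³/s.
Runoff depth d = ΣQ_DR·Δt / A = 115.7 × 5400 / (41.7 km²) = 14.98 mm.
The 1-cm UH is the DRH scaled by (10 mm)/d, so U_p = 26.2 × 10/14.98 = 17.5 m³/s.

U_p ≈ 17.5 m³/s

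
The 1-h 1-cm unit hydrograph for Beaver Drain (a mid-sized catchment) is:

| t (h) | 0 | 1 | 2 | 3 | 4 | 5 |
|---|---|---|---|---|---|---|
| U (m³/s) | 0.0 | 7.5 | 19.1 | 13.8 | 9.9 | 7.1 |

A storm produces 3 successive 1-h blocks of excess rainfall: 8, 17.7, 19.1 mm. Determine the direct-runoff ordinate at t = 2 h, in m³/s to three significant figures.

Q ≈ 28.6 m³/s

By discrete convolution, Q_j = Σ (P_i / 10 mm) · U_{j−i}.
At t = 2 h (j=2): Q = (8/10)·19.1 + (17.7/10)·7.5 + (19.1/10)·0.0 = 28.6 m³/s.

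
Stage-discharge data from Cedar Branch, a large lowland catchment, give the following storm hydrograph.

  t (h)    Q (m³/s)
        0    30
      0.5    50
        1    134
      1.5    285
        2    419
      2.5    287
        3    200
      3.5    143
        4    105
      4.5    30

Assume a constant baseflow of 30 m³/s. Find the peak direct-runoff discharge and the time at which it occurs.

Subtracting baseflow gives direct-runoff ordinates: 0.0, 20.0, 104.0, 255.0, 389.0, 257.0, 170.0, 113.0, 75.0, 0.0 m³/s.
The maximum is 389.0 m³/s, occurring at the reading for t = 2 h.

Q_p = 389.0 m³/s at t = 2 h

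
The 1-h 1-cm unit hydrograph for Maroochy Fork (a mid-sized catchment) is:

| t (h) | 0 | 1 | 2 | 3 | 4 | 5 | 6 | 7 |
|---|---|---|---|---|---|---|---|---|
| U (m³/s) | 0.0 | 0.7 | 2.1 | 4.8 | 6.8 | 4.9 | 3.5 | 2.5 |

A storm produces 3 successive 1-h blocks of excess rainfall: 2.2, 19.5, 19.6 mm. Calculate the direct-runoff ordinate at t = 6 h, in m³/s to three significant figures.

By discrete convolution, Q_j = Σ (P_i / 10 mm) · U_{j−i}.
At t = 6 h (j=6): Q = (2.2/10)·3.5 + (19.5/10)·4.9 + (19.6/10)·6.8 = 23.7 m³/s.

Q ≈ 23.7 m³/s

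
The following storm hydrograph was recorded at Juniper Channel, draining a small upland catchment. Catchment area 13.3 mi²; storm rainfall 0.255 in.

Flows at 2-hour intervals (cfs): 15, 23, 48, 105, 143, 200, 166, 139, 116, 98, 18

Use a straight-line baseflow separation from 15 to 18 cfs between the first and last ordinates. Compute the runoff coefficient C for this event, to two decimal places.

C ≈ 0.81

ΣQ_DR = 889.5 cfs; V = ΣQ_DR·Δt = 6.404 × 10^6 ft³.
Runoff depth d = V / A = 0.2073 in.
C = d / P = 0.2073 / 0.255 = 0.81.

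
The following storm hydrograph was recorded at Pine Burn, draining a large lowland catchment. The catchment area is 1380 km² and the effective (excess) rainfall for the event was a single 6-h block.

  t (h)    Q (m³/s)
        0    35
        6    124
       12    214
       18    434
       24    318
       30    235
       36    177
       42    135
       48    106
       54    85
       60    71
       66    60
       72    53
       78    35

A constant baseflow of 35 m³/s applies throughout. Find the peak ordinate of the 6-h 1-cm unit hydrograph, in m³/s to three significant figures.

Direct runoff: 0.0, 89.0, 179.0, 399.0, 283.0, 200.0, 142.0, 100.0, 71.0, 50.0, 36.0, 25.0, 18.0, 0.0 m³/s; ΣQ_DR = 1592 m³/s, peak = 399.0 m³/s.
Runoff depth d = ΣQ_DR·Δt / A = 1592 × 21600 / (1380 km²) = 24.92 mm.
The 1-cm UH is the DRH scaled by (10 mm)/d, so U_p = 399.0 × 10/24.92 = 160 m³/s.

U_p ≈ 160 m³/s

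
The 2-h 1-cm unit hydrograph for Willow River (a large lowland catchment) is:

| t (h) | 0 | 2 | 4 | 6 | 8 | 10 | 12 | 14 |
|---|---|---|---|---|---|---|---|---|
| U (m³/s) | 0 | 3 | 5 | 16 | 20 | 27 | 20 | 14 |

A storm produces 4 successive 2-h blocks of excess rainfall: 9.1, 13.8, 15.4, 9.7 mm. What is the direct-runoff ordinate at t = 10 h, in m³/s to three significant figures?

Q ≈ 81.7 m³/s

By discrete convolution, Q_j = Σ (P_i / 10 mm) · U_{j−i}.
At t = 10 h (j=5): Q = (9.1/10)·27 + (13.8/10)·20 + (15.4/10)·16 + (9.7/10)·5 = 81.7 m³/s.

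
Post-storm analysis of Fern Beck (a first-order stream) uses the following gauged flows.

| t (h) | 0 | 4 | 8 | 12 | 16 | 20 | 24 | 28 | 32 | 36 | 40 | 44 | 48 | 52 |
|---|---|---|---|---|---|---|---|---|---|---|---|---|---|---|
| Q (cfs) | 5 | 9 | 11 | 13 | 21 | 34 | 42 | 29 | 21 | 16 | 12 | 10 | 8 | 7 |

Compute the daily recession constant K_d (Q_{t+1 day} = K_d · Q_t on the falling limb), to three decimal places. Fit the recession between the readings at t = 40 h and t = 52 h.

K_d ≈ 0.340

Between t = 40 h and t = 52 h the flow falls from 12 to 7 cfs over 3×4 h = 12 h.
Per-interval ratio K = (7/12)^(1/3) = 0.8355; K_d = K^(24/4) = 0.340.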